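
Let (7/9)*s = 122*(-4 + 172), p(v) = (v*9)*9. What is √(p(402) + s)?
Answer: 3*√6546 ≈ 242.72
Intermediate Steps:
p(v) = 81*v (p(v) = (9*v)*9 = 81*v)
s = 26352 (s = 9*(122*(-4 + 172))/7 = 9*(122*168)/7 = (9/7)*20496 = 26352)
√(p(402) + s) = √(81*402 + 26352) = √(32562 + 26352) = √58914 = 3*√6546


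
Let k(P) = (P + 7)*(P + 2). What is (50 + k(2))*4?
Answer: 344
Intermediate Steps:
k(P) = (2 + P)*(7 + P) (k(P) = (7 + P)*(2 + P) = (2 + P)*(7 + P))
(50 + k(2))*4 = (50 + (14 + 2**2 + 9*2))*4 = (50 + (14 + 4 + 18))*4 = (50 + 36)*4 = 86*4 = 344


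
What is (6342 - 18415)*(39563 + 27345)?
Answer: -807780284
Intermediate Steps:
(6342 - 18415)*(39563 + 27345) = -12073*66908 = -807780284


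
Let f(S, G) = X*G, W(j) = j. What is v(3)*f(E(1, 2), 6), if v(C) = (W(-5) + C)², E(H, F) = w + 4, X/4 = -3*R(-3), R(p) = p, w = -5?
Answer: 864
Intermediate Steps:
X = 36 (X = 4*(-3*(-3)) = 4*9 = 36)
E(H, F) = -1 (E(H, F) = -5 + 4 = -1)
f(S, G) = 36*G
v(C) = (-5 + C)²
v(3)*f(E(1, 2), 6) = (-5 + 3)²*(36*6) = (-2)²*216 = 4*216 = 864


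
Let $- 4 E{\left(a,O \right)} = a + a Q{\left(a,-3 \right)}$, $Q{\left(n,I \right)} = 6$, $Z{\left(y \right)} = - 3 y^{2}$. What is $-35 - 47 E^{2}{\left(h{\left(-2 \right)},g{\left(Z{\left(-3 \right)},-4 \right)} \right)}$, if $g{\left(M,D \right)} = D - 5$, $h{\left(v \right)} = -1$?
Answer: $- \frac{2863}{16} \approx -178.94$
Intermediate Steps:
$g{\left(M,D \right)} = -5 + D$
$E{\left(a,O \right)} = - \frac{7 a}{4}$ ($E{\left(a,O \right)} = - \frac{a + a 6}{4} = - \frac{a + 6 a}{4} = - \frac{7 a}{4}$)
$-35 - 47 E^{2}{\left(h{\left(-2 \right)},g{\left(Z{\left(-3 \right)},-4 \right)} \right)} = -35 - 47 \left(\left(- \frac{7}{4}\right) \left(-1\right)\right)^{2} = -35 - 47 \left(\frac{7}{4}\right)^{2} = -35 - \frac{2303}{16} = - \frac{2863}{16}$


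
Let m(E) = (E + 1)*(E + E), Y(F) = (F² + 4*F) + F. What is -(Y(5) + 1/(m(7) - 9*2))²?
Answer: -22099401/8836 ≈ -2501.1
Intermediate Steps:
Y(F) = F² + 5*F
m(E) = 2*E*(1 + E) (m(E) = (1 + E)*(2*E) = 2*E*(1 + E))
-(Y(5) + 1/(m(7) - 9*2))² = -(5*(5 + 5) + 1/(2*7*(1 + 7) - 9*2))² = -(5*10 + 1/(2*7*8 - 18))² = -(50 + 1/(112 - 18))² = -(50 + 1/94)² = -(4701/94)² = -1*22099401/8836 = -22099401/8836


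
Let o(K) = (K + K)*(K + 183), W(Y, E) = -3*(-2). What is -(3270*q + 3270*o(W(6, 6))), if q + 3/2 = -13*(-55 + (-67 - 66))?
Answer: -15403335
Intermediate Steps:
W(Y, E) = 6
q = 4885/2 (q = -3/2 - 13*(-55 + (-67 - 66)) = -3/2 - 13*(-55 - 133) = -3/2 - 13*(-188) = -3/2 + 2444 = 4885/2 ≈ 2442.5)
o(K) = 2*K*(183 + K) (o(K) = (2*K)*(183 + K) = 2*K*(183 + K))
-(3270*q + 3270*o(W(6, 6))) = -3270/(1/(2*6*(183 + 6) + 4885/2)) = -3270/(1/(2*6*189 + 4885/2)) = -3270/(1/(2268 + 4885/2)) = -3270/(1/(9421/2)) = -3270/2/9421 = -3270*9421/2 = -15403335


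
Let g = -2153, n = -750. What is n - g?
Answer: 1403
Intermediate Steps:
n - g = -750 - 1*(-2153) = -750 + 2153 = 1403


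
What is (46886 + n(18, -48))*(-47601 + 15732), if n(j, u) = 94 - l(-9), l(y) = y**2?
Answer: -1494624231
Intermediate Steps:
n(j, u) = 13 (n(j, u) = 94 - 1*(-9)**2 = 94 - 1*81 = 94 - 81 = 13)
(46886 + n(18, -48))*(-47601 + 15732) = (46886 + 13)*(-47601 + 15732) = 46899*(-31869) = -1494624231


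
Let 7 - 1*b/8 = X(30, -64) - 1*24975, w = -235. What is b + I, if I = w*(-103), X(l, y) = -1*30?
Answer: 224301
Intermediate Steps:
X(l, y) = -30
b = 200096 (b = 56 - 8*(-30 - 1*24975) = 56 - 8*(-30 - 24975) = 56 - 8*(-25005) = 56 + 200040 = 200096)
I = 24205 (I = -235*(-103) = 24205)
b + I = 200096 + 24205 = 224301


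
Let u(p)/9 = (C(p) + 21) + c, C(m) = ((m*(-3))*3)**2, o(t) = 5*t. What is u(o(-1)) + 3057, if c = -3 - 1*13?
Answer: 21327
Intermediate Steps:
c = -16 (c = -3 - 13 = -16)
C(m) = 81*m**2 (C(m) = (-3*m*3)**2 = (-9*m)**2 = 81*m**2)
u(p) = 45 + 729*p**2 (u(p) = 9*((81*p**2 + 21) - 16) = 9*((21 + 81*p**2) - 16) = 9*(5 + 81*p**2) = 45 + 729*p**2)
u(o(-1)) + 3057 = (45 + 729*(5*(-1))**2) + 3057 = (45 + 729*(-5)**2) + 3057 = (45 + 729*25) + 3057 = (45 + 18225) + 3057 = 18270 + 3057 = 21327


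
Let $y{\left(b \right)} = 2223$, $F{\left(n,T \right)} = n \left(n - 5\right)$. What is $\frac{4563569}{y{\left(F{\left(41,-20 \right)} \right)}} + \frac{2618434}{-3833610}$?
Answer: $\frac{2914853829218}{1420352505} \approx 2052.2$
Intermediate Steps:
$F{\left(n,T \right)} = n \left(-5 + n\right)$
$\frac{4563569}{y{\left(F{\left(41,-20 \right)} \right)}} + \frac{2618434}{-3833610} = \frac{4563569}{2223} + \frac{2618434}{-3833610} = 4563569 \cdot \frac{1}{2223} + 2618434 \left(- \frac{1}{3833610}\right) = \frac{4563569}{2223} - \frac{1309217}{1916805} = \frac{2914853829218}{1420352505}$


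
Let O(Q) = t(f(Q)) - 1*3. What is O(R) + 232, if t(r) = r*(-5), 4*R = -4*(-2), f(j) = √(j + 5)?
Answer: 229 - 5*√7 ≈ 215.77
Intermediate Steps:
f(j) = √(5 + j)
R = 2 (R = (-4*(-2))/4 = (¼)*8 = 2)
t(r) = -5*r
O(Q) = -3 - 5*√(5 + Q) (O(Q) = -5*√(5 + Q) - 1*3 = -5*√(5 + Q) - 3 = -3 - 5*√(5 + Q))
O(R) + 232 = (-3 - 5*√(5 + 2)) + 232 = (-3 - 5*√7) + 232 = 229 - 5*√7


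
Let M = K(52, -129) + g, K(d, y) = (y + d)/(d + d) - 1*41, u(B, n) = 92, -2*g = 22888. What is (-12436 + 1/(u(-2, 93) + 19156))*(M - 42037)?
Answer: 444136788082785/667264 ≈ 6.6561e+8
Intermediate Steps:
g = -11444 (g = -1/2*22888 = -11444)
K(d, y) = -41 + (d + y)/(2*d) (K(d, y) = (d + y)/((2*d)) - 41 = (d + y)*(1/(2*d)) - 41 = (d + y)/(2*d) - 41 = -41 + (d + y)/(2*d))
M = -1194517/104 (M = (1/2)*(-129 - 81*52)/52 - 11444 = (1/2)*(1/52)*(-129 - 4212) - 11444 = (1/2)*(1/52)*(-4341) - 11444 = -4341/104 - 11444 = -1194517/104 ≈ -11486.)
(-12436 + 1/(u(-2, 93) + 19156))*(M - 42037) = (-12436 + 1/(92 + 19156))*(-1194517/104 - 42037) = (-12436 + 1/19248)*(-5566365/104) = -239368127/19248*(-5566365/104) = 444136788082785/667264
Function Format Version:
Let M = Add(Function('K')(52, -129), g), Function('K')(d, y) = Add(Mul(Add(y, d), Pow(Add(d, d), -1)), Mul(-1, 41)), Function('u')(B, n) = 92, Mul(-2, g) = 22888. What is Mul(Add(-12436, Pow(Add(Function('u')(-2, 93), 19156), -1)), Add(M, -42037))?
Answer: Rational(444136788082785, 667264) ≈ 6.6561e+8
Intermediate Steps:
g = -11444 (g = Mul(Rational(-1, 2), 22888) = -11444)
Function('K')(d, y) = Add(-41, Mul(Rational(1, 2), Pow(d, -1), Add(d, y))) (Function('K')(d, y) = Add(Mul(Add(d, y), Pow(Mul(2, d), -1)), -41) = Add(Mul(Add(d, y), Mul(Rational(1, 2), Pow(d, -1))), -41) = Add(Mul(Rational(1, 2), Pow(d, -1), Add(d, y)), -41) = Add(-41, Mul(Rational(1, 2), Pow(d, -1), Add(d, y))))
M = Rational(-1194517, 104) (M = Add(Mul(Rational(1, 2), Pow(52, -1), Add(-129, Mul(-81, 52))), -11444) = Add(Mul(Rational(1, 2), Rational(1, 52), Add(-129, -4212)), -11444) = Add(Mul(Rational(1, 2), Rational(1, 52), -4341), -11444) = Add(Rational(-4341, 104), -11444) = Rational(-1194517, 104) ≈ -11486.)
Mul(Add(-12436, Pow(Add(Function('u')(-2, 93), 19156), -1)), Add(M, -42037)) = Mul(Add(-12436, Pow(Add(92, 19156), -1)), Add(Rational(-1194517, 104), -42037)) = Mul(Add(-12436, Pow(19248, -1)), Rational(-5566365, 104)) = Mul(Add(-12436, Rational(1, 19248)), Rational(-5566365, 104)) = Mul(Rational(-239368127, 19248), Rational(-5566365, 104)) = Rational(444136788082785, 667264)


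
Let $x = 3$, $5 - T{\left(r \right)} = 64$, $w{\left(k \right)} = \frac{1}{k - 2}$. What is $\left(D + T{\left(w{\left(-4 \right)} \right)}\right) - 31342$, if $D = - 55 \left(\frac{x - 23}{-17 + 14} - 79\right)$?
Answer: $- \frac{82268}{3} \approx -27423.0$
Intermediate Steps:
$w{\left(k \right)} = \frac{1}{-2 + k}$
$T{\left(r \right)} = -59$ ($T{\left(r \right)} = 5 - 64 = -59$)
$D = \frac{11935}{3}$ ($D = - 55 \left(\frac{3 - 23}{-17 + 14} - 79\right) = - 55 \left(- \frac{20}{-3} - 79\right) = - 55 \left(\left(-20\right) \left(- \frac{1}{3}\right) - 79\right) = - 55 \left(\frac{20}{3} - 79\right) = \left(-55\right) \left(- \frac{217}{3}\right) = \frac{11935}{3} \approx 3978.3$)
$\left(D + T{\left(w{\left(-4 \right)} \right)}\right) - 31342 = \left(\frac{11935}{3} - 59\right) - 31342 = \frac{11758}{3} - 31342 = - \frac{82268}{3}$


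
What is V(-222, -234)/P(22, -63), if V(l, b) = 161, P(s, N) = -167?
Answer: -161/167 ≈ -0.96407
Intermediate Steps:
V(-222, -234)/P(22, -63) = 161/(-167) = 161*(-1/167) = -161/167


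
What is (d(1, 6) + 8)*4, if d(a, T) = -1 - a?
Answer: 24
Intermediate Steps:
(d(1, 6) + 8)*4 = ((-1 - 1*1) + 8)*4 = ((-1 - 1) + 8)*4 = (-2 + 8)*4 = 6*4 = 24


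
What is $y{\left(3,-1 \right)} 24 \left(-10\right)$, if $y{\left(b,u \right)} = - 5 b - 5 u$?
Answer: $2400$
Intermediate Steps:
$y{\left(3,-1 \right)} 24 \left(-10\right) = \left(\left(-5\right) 3 - -5\right) 24 \left(-10\right) = \left(-15 + 5\right) 24 \left(-10\right) = \left(-10\right) 24 \left(-10\right) = \left(-240\right) \left(-10\right) = 2400$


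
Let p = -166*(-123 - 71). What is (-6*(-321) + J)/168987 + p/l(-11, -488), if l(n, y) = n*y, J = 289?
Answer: 1363486867/226780554 ≈ 6.0124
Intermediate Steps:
p = 32204 (p = -166*(-194) = 32204)
(-6*(-321) + J)/168987 + p/l(-11, -488) = (-6*(-321) + 289)/168987 + 32204/((-11*(-488))) = (1926 + 289)*(1/168987) + 32204/5368 = 2215*(1/168987) + 32204*(1/5368) = 2215/168987 + 8051/1342 = 1363486867/226780554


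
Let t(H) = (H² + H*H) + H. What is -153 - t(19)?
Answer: -894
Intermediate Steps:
t(H) = H + 2*H² (t(H) = (H² + H²) + H = 2*H² + H = H + 2*H²)
-153 - t(19) = -153 - 19*(1 + 2*19) = -153 - 19*(1 + 38) = -153 - 19*39 = -153 - 1*741 = -153 - 741 = -894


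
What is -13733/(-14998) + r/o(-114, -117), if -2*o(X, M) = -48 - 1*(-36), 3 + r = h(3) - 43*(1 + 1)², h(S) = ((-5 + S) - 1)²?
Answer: -1203635/44994 ≈ -26.751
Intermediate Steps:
h(S) = (-6 + S)²
r = -166 (r = -3 + ((-6 + 3)² - 43*(1 + 1)²) = -3 + ((-3)² - 43*2²) = -3 + (9 - 43*4) = -3 + (9 - 172) = -3 - 163 = -166)
o(X, M) = 6 (o(X, M) = -(-48 - 1*(-36))/2 = -(-48 + 36)/2 = -½*(-12) = 6)
-13733/(-14998) + r/o(-114, -117) = -13733/(-14998) - 166/6 = -13733*(-1/14998) - 166*⅙ = 13733/14998 - 83/3 = -1203635/44994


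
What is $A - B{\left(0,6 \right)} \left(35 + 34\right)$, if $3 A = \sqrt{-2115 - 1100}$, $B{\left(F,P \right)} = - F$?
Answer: $\frac{i \sqrt{3215}}{3} \approx 18.9 i$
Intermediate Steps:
$A = \frac{i \sqrt{3215}}{3}$ ($A = \frac{\sqrt{-2115 - 1100}}{3} = \frac{\sqrt{-3215}}{3} = \frac{i \sqrt{3215}}{3} \approx 18.9 i$)
$A - B{\left(0,6 \right)} \left(35 + 34\right) = \frac{i \sqrt{3215}}{3} - \left(-1\right) 0 \left(35 + 34\right) = \frac{i \sqrt{3215}}{3} - 0 \cdot 69 = \frac{i \sqrt{3215}}{3} - 0 = \frac{i \sqrt{3215}}{3} + 0 = \frac{i \sqrt{3215}}{3}$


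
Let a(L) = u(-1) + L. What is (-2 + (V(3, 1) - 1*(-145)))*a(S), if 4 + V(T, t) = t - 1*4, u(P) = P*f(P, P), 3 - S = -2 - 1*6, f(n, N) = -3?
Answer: 1904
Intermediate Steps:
S = 11 (S = 3 - (-2 - 1*6) = 3 - (-2 - 6) = 3 - 1*(-8) = 3 + 8 = 11)
u(P) = -3*P (u(P) = P*(-3) = -3*P)
V(T, t) = -8 + t (V(T, t) = -4 + (t - 1*4) = -4 + (t - 4) = -4 + (-4 + t) = -8 + t)
a(L) = 3 + L (a(L) = -3*(-1) + L = 3 + L)
(-2 + (V(3, 1) - 1*(-145)))*a(S) = (-2 + ((-8 + 1) - 1*(-145)))*(3 + 11) = (-2 + (-7 + 145))*14 = (-2 + 138)*14 = 136*14 = 1904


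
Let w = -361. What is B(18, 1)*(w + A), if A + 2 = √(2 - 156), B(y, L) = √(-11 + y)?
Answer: √7*(-363 + I*√154) ≈ -960.41 + 32.833*I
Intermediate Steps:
A = -2 + I*√154 (A = -2 + √(2 - 156) = -2 + √(-154) = -2 + I*√154 ≈ -2.0 + 12.41*I)
B(18, 1)*(w + A) = √(-11 + 18)*(-361 + (-2 + I*√154)) = √7*(-363 + I*√154)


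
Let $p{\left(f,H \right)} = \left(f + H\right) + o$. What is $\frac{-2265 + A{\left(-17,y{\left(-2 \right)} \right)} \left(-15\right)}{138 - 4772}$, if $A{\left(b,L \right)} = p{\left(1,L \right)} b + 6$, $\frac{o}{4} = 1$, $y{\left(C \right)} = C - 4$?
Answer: $\frac{1305}{2317} \approx 0.56323$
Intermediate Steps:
$y{\left(C \right)} = -4 + C$
$o = 4$ ($o = 4 \cdot 1 = 4$)
$p{\left(f,H \right)} = 4 + H + f$ ($p{\left(f,H \right)} = \left(f + H\right) + 4 = \left(H + f\right) + 4 = 4 + H + f$)
$A{\left(b,L \right)} = 6 + b \left(5 + L\right)$ ($A{\left(b,L \right)} = \left(4 + L + 1\right) b + 6 = \left(5 + L\right) b + 6 = b \left(5 + L\right) + 6 = 6 + b \left(5 + L\right)$)
$\frac{-2265 + A{\left(-17,y{\left(-2 \right)} \right)} \left(-15\right)}{138 - 4772} = \frac{-2265 + \left(6 - 17 \left(5 - 6\right)\right) \left(-15\right)}{138 - 4772} = \frac{-2265 + \left(6 - 17 \left(5 - 6\right)\right) \left(-15\right)}{-4634} = \left(-2265 + \left(6 - -17\right) \left(-15\right)\right) \left(- \frac{1}{4634}\right) = \left(-2265 + \left(6 + 17\right) \left(-15\right)\right) \left(- \frac{1}{4634}\right) = \left(-2265 + 23 \left(-15\right)\right) \left(- \frac{1}{4634}\right) = \left(-2265 - 345\right) \left(- \frac{1}{4634}\right) = \left(-2610\right) \left(- \frac{1}{4634}\right) = \frac{1305}{2317}$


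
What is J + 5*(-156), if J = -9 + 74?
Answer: -715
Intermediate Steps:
J = 65
J + 5*(-156) = 65 + 5*(-156) = 65 - 780 = -715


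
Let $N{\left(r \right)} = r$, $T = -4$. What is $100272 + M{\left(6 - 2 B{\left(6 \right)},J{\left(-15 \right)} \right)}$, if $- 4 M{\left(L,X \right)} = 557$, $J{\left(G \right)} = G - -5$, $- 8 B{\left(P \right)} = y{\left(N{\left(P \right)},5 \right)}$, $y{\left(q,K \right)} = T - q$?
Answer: $\frac{400531}{4} \approx 1.0013 \cdot 10^{5}$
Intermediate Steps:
$y{\left(q,K \right)} = -4 - q$
$B{\left(P \right)} = \frac{1}{2} + \frac{P}{8}$ ($B{\left(P \right)} = - \frac{-4 - P}{8} = \frac{1}{2} + \frac{P}{8}$)
$J{\left(G \right)} = 5 + G$ ($J{\left(G \right)} = G + 5 = 5 + G$)
$M{\left(L,X \right)} = - \frac{557}{4}$ ($M{\left(L,X \right)} = \left(- \frac{1}{4}\right) 557 = - \frac{557}{4}$)
$100272 + M{\left(6 - 2 B{\left(6 \right)},J{\left(-15 \right)} \right)} = 100272 - \frac{557}{4} = \frac{400531}{4}$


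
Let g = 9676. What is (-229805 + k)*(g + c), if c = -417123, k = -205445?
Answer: 177341306750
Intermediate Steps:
(-229805 + k)*(g + c) = (-229805 - 205445)*(9676 - 417123) = -435250*(-407447) = 177341306750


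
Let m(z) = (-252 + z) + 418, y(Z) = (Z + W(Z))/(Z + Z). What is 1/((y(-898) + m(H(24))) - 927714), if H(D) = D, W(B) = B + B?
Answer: -2/1855045 ≈ -1.0781e-6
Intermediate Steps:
W(B) = 2*B
y(Z) = 3/2 (y(Z) = (Z + 2*Z)/(Z + Z) = (3*Z)/((2*Z)) = (3*Z)*(1/(2*Z)) = 3/2)
m(z) = 166 + z
1/((y(-898) + m(H(24))) - 927714) = 1/((3/2 + (166 + 24)) - 927714) = 1/((3/2 + 190) - 927714) = 1/(383/2 - 927714) = 1/(-1855045/2) = -2/1855045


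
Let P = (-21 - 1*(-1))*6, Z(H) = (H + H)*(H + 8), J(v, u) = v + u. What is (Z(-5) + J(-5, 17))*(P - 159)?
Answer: 5022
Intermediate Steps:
J(v, u) = u + v
Z(H) = 2*H*(8 + H) (Z(H) = (2*H)*(8 + H) = 2*H*(8 + H))
P = -120 (P = (-21 + 1)*6 = -20*6 = -120)
(Z(-5) + J(-5, 17))*(P - 159) = (2*(-5)*(8 - 5) + (17 - 5))*(-120 - 159) = (2*(-5)*3 + 12)*(-279) = (-30 + 12)*(-279) = -18*(-279) = 5022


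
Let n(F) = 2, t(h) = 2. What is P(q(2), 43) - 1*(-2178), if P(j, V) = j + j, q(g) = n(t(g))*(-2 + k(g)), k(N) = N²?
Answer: 2186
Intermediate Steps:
q(g) = -4 + 2*g² (q(g) = 2*(-2 + g²) = -4 + 2*g²)
P(j, V) = 2*j
P(q(2), 43) - 1*(-2178) = 2*(-4 + 2*2²) - 1*(-2178) = 2*(-4 + 2*4) + 2178 = 2*(-4 + 8) + 2178 = 2*4 + 2178 = 8 + 2178 = 2186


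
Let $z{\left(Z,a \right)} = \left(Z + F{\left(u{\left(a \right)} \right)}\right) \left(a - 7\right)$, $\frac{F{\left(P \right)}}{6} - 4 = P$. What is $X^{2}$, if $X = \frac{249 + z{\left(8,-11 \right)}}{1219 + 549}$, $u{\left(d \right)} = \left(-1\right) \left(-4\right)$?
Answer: $\frac{576081}{3125824} \approx 0.1843$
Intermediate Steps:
$u{\left(d \right)} = 4$
$F{\left(P \right)} = 24 + 6 P$
$z{\left(Z,a \right)} = \left(-7 + a\right) \left(48 + Z\right)$ ($z{\left(Z,a \right)} = \left(Z + \left(24 + 6 \cdot 4\right)\right) \left(a - 7\right) = \left(Z + \left(24 + 24\right)\right) \left(-7 + a\right) = \left(Z + 48\right) \left(-7 + a\right) = \left(48 + Z\right) \left(-7 + a\right) = \left(-7 + a\right) \left(48 + Z\right)$)
$X = - \frac{759}{1768}$ ($X = \frac{249 + \left(-336 - 56 + 48 \left(-11\right) + 8 \left(-11\right)\right)}{1219 + 549} = \frac{249 - 1008}{1768} = \left(249 - 1008\right) \frac{1}{1768} = \left(-759\right) \frac{1}{1768} = - \frac{759}{1768} \approx -0.4293$)
$X^{2} = \left(- \frac{759}{1768}\right)^{2} = \frac{576081}{3125824}$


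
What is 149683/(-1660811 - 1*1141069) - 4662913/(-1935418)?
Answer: 148549110511/63055918440 ≈ 2.3558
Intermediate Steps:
149683/(-1660811 - 1*1141069) - 4662913/(-1935418) = 149683/(-1660811 - 1141069) - 4662913*(-1/1935418) = 149683/(-2801880) + 4662913/1935418 = 149683*(-1/2801880) + 4662913/1935418 = -3481/65160 + 4662913/1935418 = 148549110511/63055918440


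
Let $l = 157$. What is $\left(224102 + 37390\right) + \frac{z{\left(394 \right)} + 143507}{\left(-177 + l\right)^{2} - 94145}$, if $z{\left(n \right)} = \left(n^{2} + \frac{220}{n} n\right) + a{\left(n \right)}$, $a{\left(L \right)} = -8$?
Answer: $\frac{4902653717}{18749} \approx 2.6149 \cdot 10^{5}$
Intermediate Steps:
$z{\left(n \right)} = 212 + n^{2}$ ($z{\left(n \right)} = \left(n^{2} + \frac{220}{n} n\right) - 8 = \left(n^{2} + 220\right) - 8 = \left(220 + n^{2}\right) - 8 = 212 + n^{2}$)
$\left(224102 + 37390\right) + \frac{z{\left(394 \right)} + 143507}{\left(-177 + l\right)^{2} - 94145} = \left(224102 + 37390\right) + \frac{\left(212 + 394^{2}\right) + 143507}{\left(-177 + 157\right)^{2} - 94145} = 261492 + \frac{\left(212 + 155236\right) + 143507}{\left(-20\right)^{2} - 94145} = 261492 + \frac{155448 + 143507}{400 - 94145} = 261492 + \frac{298955}{-93745} = 261492 + 298955 \left(- \frac{1}{93745}\right) = 261492 - \frac{59791}{18749} = \frac{4902653717}{18749}$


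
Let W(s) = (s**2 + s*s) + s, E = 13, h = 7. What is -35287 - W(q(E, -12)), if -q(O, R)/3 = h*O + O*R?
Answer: -111532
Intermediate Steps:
q(O, R) = -21*O - 3*O*R (q(O, R) = -3*(7*O + O*R) = -21*O - 3*O*R)
W(s) = s + 2*s**2 (W(s) = (s**2 + s**2) + s = 2*s**2 + s = s + 2*s**2)
-35287 - W(q(E, -12)) = -35287 - (-3*13*(7 - 12))*(1 + 2*(-3*13*(7 - 12))) = -35287 - (-3*13*(-5))*(1 + 2*(-3*13*(-5))) = -35287 - 195*(1 + 2*195) = -35287 - 195*(1 + 390) = -35287 - 195*391 = -35287 - 1*76245 = -35287 - 76245 = -111532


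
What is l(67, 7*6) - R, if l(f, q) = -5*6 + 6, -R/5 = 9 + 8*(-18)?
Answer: -699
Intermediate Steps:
R = 675 (R = -5*(9 + 8*(-18)) = -5*(9 - 144) = -5*(-135) = 675)
l(f, q) = -24 (l(f, q) = -30 + 6 = -24)
l(67, 7*6) - R = -24 - 1*675 = -24 - 675 = -699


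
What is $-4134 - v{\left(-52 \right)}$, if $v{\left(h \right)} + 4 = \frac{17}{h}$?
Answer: $- \frac{214743}{52} \approx -4129.7$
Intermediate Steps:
$v{\left(h \right)} = -4 + \frac{17}{h}$
$-4134 - v{\left(-52 \right)} = -4134 - \left(-4 + \frac{17}{-52}\right) = -4134 - \left(-4 + 17 \left(- \frac{1}{52}\right)\right) = -4134 - \left(-4 - \frac{17}{52}\right) = -4134 - - \frac{225}{52} = -4134 + \frac{225}{52} = - \frac{214743}{52}$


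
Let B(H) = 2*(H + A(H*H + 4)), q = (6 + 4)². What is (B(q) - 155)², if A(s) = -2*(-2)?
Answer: 2809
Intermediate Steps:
A(s) = 4
q = 100 (q = 10² = 100)
B(H) = 8 + 2*H (B(H) = 2*(H + 4) = 2*(4 + H) = 8 + 2*H)
(B(q) - 155)² = ((8 + 2*100) - 155)² = ((8 + 200) - 155)² = (208 - 155)² = 53² = 2809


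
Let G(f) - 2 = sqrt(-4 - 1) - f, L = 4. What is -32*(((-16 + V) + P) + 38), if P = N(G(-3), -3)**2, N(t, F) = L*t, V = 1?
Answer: -10976 - 5120*I*sqrt(5) ≈ -10976.0 - 11449.0*I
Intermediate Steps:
G(f) = 2 - f + I*sqrt(5) (G(f) = 2 + (sqrt(-4 - 1) - f) = 2 + (sqrt(-5) - f) = 2 + (I*sqrt(5) - f) = 2 + (-f + I*sqrt(5)) = 2 - f + I*sqrt(5))
N(t, F) = 4*t
P = (20 + 4*I*sqrt(5))**2 (P = (4*(2 - 1*(-3) + I*sqrt(5)))**2 = (4*(2 + 3 + I*sqrt(5)))**2 = (4*(5 + I*sqrt(5)))**2 = (20 + 4*I*sqrt(5))**2 ≈ 320.0 + 357.77*I)
-32*(((-16 + V) + P) + 38) = -32*(((-16 + 1) + (320 + 160*I*sqrt(5))) + 38) = -32*((-15 + (320 + 160*I*sqrt(5))) + 38) = -32*((305 + 160*I*sqrt(5)) + 38) = -32*(343 + 160*I*sqrt(5)) = -10976 - 5120*I*sqrt(5)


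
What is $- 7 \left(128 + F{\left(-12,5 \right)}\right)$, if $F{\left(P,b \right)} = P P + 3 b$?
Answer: $-2009$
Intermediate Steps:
$F{\left(P,b \right)} = P^{2} + 3 b$
$- 7 \left(128 + F{\left(-12,5 \right)}\right) = - 7 \left(128 + \left(\left(-12\right)^{2} + 3 \cdot 5\right)\right) = - 7 \left(128 + \left(144 + 15\right)\right) = - 7 \left(128 + 159\right) = \left(-7\right) 287 = -2009$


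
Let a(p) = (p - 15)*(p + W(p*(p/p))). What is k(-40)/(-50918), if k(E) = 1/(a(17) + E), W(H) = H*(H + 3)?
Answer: -1/34318732 ≈ -2.9139e-8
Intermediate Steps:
W(H) = H*(3 + H)
a(p) = (-15 + p)*(p + p*(3 + p)) (a(p) = (p - 15)*(p + (p*(p/p))*(3 + p*(p/p))) = (-15 + p)*(p + (p*1)*(3 + p*1)) = (-15 + p)*(p + p*(3 + p)))
k(E) = 1/(714 + E) (k(E) = 1/(17*(-60 + 17² - 11*17) + E) = 1/(17*(-60 + 289 - 187) + E) = 1/(17*42 + E) = 1/(714 + E))
k(-40)/(-50918) = 1/((714 - 40)*(-50918)) = -1/50918/674 = (1/674)*(-1/50918) = -1/34318732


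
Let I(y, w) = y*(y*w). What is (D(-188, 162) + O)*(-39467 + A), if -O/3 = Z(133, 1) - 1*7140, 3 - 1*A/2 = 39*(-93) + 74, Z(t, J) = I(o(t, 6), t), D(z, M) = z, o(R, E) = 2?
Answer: -635322780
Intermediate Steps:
I(y, w) = w*y² (I(y, w) = y*(w*y) = w*y²)
Z(t, J) = 4*t (Z(t, J) = t*2² = t*4 = 4*t)
A = 7112 (A = 6 - 2*(39*(-93) + 74) = 6 - 2*(-3627 + 74) = 6 - 2*(-3553) = 6 + 7106 = 7112)
O = 19824 (O = -3*(4*133 - 1*7140) = -3*(532 - 7140) = -3*(-6608) = 19824)
(D(-188, 162) + O)*(-39467 + A) = (-188 + 19824)*(-39467 + 7112) = 19636*(-32355) = -635322780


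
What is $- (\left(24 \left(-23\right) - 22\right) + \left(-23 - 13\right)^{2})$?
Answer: $-722$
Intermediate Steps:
$- (\left(24 \left(-23\right) - 22\right) + \left(-23 - 13\right)^{2}) = - (\left(-552 - 22\right) + \left(-36\right)^{2}) = - (-574 + 1296) = \left(-1\right) 722 = -722$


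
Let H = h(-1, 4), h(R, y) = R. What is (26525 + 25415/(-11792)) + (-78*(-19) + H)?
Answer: 330221337/11792 ≈ 28004.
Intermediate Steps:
H = -1
(26525 + 25415/(-11792)) + (-78*(-19) + H) = (26525 + 25415/(-11792)) + (-78*(-19) - 1) = (26525 + 25415*(-1/11792)) + (1482 - 1) = (26525 - 25415/11792) + 1481 = 312757385/11792 + 1481 = 330221337/11792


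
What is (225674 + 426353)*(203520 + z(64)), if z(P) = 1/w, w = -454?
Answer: 60246042256133/454 ≈ 1.3270e+11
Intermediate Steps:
z(P) = -1/454 (z(P) = 1/(-454) = -1/454)
(225674 + 426353)*(203520 + z(64)) = (225674 + 426353)*(203520 - 1/454) = 652027*(92398079/454) = 60246042256133/454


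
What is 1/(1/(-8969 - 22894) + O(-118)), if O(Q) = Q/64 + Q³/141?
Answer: -15973984/186169643169 ≈ -8.5803e-5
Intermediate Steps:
O(Q) = Q/64 + Q³/141 (O(Q) = Q*(1/64) + Q³*(1/141) = Q/64 + Q³/141)
1/(1/(-8969 - 22894) + O(-118)) = 1/(1/(-8969 - 22894) + ((1/64)*(-118) + (1/141)*(-118)³)) = 1/(1/(-31863) + (-59/32 + (1/141)*(-1643032))) = 1/(-1/31863 + (-59/32 - 1643032/141)) = 1/(-1/31863 - 52585343/4512) = 1/(-186169643169/15973984) = -15973984/186169643169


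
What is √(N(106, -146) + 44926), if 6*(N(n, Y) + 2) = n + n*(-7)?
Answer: √44818 ≈ 211.70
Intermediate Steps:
N(n, Y) = -2 - n (N(n, Y) = -2 + (n + n*(-7))/6 = -2 + (n - 7*n)/6 = -2 + (-6*n)/6 = -2 - n)
√(N(106, -146) + 44926) = √((-2 - 1*106) + 44926) = √((-2 - 106) + 44926) = √(-108 + 44926) = √44818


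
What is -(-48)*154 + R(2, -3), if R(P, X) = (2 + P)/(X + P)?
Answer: 7388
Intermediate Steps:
R(P, X) = (2 + P)/(P + X)
-(-48)*154 + R(2, -3) = -(-48)*154 + (2 + 2)/(2 - 3) = -48*(-154) + 4/(-1) = 7392 - 1*4 = 7392 - 4 = 7388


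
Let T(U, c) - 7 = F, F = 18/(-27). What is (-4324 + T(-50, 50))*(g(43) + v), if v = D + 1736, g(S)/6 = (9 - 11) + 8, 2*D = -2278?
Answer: -2733083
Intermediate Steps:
D = -1139 (D = (½)*(-2278) = -1139)
g(S) = 36 (g(S) = 6*((9 - 11) + 8) = 6*(-2 + 8) = 6*6 = 36)
v = 597 (v = -1139 + 1736 = 597)
F = -⅔ (F = 18*(-1/27) = -⅔ ≈ -0.66667)
T(U, c) = 19/3 (T(U, c) = 7 - ⅔ = 19/3)
(-4324 + T(-50, 50))*(g(43) + v) = (-4324 + 19/3)*(36 + 597) = -12953/3*633 = -2733083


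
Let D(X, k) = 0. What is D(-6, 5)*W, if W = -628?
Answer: 0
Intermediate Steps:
D(-6, 5)*W = 0*(-628) = 0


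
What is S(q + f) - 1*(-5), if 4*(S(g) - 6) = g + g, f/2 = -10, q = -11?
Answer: -9/2 ≈ -4.5000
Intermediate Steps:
f = -20 (f = 2*(-10) = -20)
S(g) = 6 + g/2 (S(g) = 6 + (g + g)/4 = 6 + (2*g)/4 = 6 + g/2)
S(q + f) - 1*(-5) = (6 + (-11 - 20)/2) - 1*(-5) = (6 + (½)*(-31)) + 5 = (6 - 31/2) + 5 = -19/2 + 5 = -9/2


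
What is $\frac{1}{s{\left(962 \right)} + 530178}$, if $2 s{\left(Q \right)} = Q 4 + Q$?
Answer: $\frac{1}{532583} \approx 1.8776 \cdot 10^{-6}$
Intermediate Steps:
$s{\left(Q \right)} = \frac{5 Q}{2}$ ($s{\left(Q \right)} = \frac{Q 4 + Q}{2} = \frac{4 Q + Q}{2} = \frac{5 Q}{2}$)
$\frac{1}{s{\left(962 \right)} + 530178} = \frac{1}{\frac{5}{2} \cdot 962 + 530178} = \frac{1}{2405 + 530178} = \frac{1}{532583}$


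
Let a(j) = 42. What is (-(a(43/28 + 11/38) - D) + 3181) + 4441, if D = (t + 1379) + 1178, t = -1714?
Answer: 8423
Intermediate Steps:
D = 843 (D = (-1714 + 1379) + 1178 = -335 + 1178 = 843)
(-(a(43/28 + 11/38) - D) + 3181) + 4441 = (-(42 - 1*843) + 3181) + 4441 = (-(42 - 843) + 3181) + 4441 = (-1*(-801) + 3181) + 4441 = (801 + 3181) + 4441 = 3982 + 4441 = 8423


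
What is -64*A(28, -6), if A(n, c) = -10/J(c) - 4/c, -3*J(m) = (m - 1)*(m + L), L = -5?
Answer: -15616/231 ≈ -67.602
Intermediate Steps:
J(m) = -(-1 + m)*(-5 + m)/3 (J(m) = -(m - 1)*(m - 5)/3 = -(-1 + m)*(-5 + m)/3)
A(n, c) = -10/(-5/3 + 2*c - c²/3) - 4/c
-64*A(28, -6) = -128*(-10 - 2*(-6)² + 27*(-6))/((-6)*(5 + (-6)² - 6*(-6))) = -128*(-1)*(-10 - 2*36 - 162)/(6*(5 + 36 + 36)) = -128*(-1)*(-10 - 72 - 162)/(6*77) = -128*(-1)*(-244)/(6*77) = -64*244/231 = -15616/231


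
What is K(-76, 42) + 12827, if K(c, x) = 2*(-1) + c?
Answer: 12749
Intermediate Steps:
K(c, x) = -2 + c
K(-76, 42) + 12827 = (-2 - 76) + 12827 = -78 + 12827 = 12749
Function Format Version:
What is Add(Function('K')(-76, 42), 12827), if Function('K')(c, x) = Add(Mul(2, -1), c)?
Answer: 12749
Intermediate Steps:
Function('K')(c, x) = Add(-2, c)
Add(Function('K')(-76, 42), 12827) = Add(Add(-2, -76), 12827) = Add(-78, 12827) = 12749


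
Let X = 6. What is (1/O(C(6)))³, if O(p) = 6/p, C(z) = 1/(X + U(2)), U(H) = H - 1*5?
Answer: 1/5832 ≈ 0.00017147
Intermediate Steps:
U(H) = -5 + H (U(H) = H - 5 = -5 + H)
C(z) = ⅓ (C(z) = 1/(6 + (-5 + 2)) = 1/(6 - 3) = 1/3 = ⅓)
(1/O(C(6)))³ = (1/(6/(⅓)))³ = (1/(6*3))³ = (1/18)³ = 1/5832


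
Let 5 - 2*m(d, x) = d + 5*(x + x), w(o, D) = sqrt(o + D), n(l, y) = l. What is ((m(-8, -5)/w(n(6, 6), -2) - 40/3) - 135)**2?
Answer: 2531281/144 ≈ 17578.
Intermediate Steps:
w(o, D) = sqrt(D + o)
m(d, x) = 5/2 - 5*x - d/2 (m(d, x) = 5/2 - (d + 5*(x + x))/2 = 5/2 - (d + 5*(2*x))/2 = 5/2 - (d + 10*x)/2 = 5/2 + (-5*x - d/2) = 5/2 - 5*x - d/2)
((m(-8, -5)/w(n(6, 6), -2) - 40/3) - 135)**2 = (((5/2 - 5*(-5) - 1/2*(-8))/(sqrt(-2 + 6)) - 40/3) - 135)**2 = (((5/2 + 25 + 4)/(sqrt(4)) - 40*1/3) - 135)**2 = (((63/2)/2 - 40/3) - 135)**2 = (((63/2)*(1/2) - 40/3) - 135)**2 = ((63/4 - 40/3) - 135)**2 = (29/12 - 135)**2 = (-1591/12)**2 = 2531281/144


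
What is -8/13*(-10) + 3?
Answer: 119/13 ≈ 9.1538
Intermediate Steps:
-8/13*(-10) + 3 = 80/13 + 3 = 119/13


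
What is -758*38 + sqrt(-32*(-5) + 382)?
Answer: -28804 + sqrt(542) ≈ -28781.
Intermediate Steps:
-758*38 + sqrt(-32*(-5) + 382) = -28804 + sqrt(160 + 382) = -28804 + sqrt(542)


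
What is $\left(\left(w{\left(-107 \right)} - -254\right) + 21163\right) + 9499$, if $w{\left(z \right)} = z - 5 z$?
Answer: $31344$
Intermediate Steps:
$w{\left(z \right)} = - 4 z$
$\left(\left(w{\left(-107 \right)} - -254\right) + 21163\right) + 9499 = \left(\left(\left(-4\right) \left(-107\right) - -254\right) + 21163\right) + 9499 = \left(\left(428 + 254\right) + 21163\right) + 9499 = \left(682 + 21163\right) + 9499 = 21845 + 9499 = 31344$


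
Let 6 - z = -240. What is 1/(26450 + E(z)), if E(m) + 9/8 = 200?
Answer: 8/213191 ≈ 3.7525e-5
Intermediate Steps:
z = 246 (z = 6 - 1*(-240) = 6 + 240 = 246)
E(m) = 1591/8 (E(m) = -9/8 + 200 = 1591/8)
1/(26450 + E(z)) = 1/(26450 + 1591/8) = 1/(213191/8) = 8/213191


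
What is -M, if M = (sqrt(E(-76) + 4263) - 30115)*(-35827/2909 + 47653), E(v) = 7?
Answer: 4173539976250/2909 - 138586750*sqrt(4270)/2909 ≈ 1.4316e+9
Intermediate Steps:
M = -4173539976250/2909 + 138586750*sqrt(4270)/2909 (M = (sqrt(7 + 4263) - 30115)*(-35827/2909 + 47653) = (sqrt(4270) - 30115)*(-35827*1/2909 + 47653) = (-30115 + sqrt(4270))*(-35827/2909 + 47653) = (-30115 + sqrt(4270))*(138586750/2909) = -4173539976250/2909 + 138586750*sqrt(4270)/2909 ≈ -1.4316e+9)
-M = -(-4173539976250/2909 + 138586750*sqrt(4270)/2909) = 4173539976250/2909 - 138586750*sqrt(4270)/2909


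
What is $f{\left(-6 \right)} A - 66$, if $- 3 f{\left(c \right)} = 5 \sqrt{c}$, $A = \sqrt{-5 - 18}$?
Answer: $-66 + \frac{5 \sqrt{138}}{3} \approx -46.421$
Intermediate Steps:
$A = i \sqrt{23}$ ($A = \sqrt{-23} = i \sqrt{23} \approx 4.7958 i$)
$f{\left(c \right)} = - \frac{5 \sqrt{c}}{3}$
$f{\left(-6 \right)} A - 66 = - \frac{5 \sqrt{-6}}{3} i \sqrt{23} - 66 = - \frac{5 i \sqrt{6}}{3} i \sqrt{23} - 66 = \frac{5 \sqrt{138}}{3} - 66 = -66 + \frac{5 \sqrt{138}}{3}$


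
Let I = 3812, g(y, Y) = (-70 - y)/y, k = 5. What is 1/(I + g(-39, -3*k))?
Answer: 39/148699 ≈ 0.00026227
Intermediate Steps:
g(y, Y) = (-70 - y)/y
1/(I + g(-39, -3*k)) = 1/(3812 + (-70 - 1*(-39))/(-39)) = 1/(3812 - (-70 + 39)/39) = 1/(3812 - 1/39*(-31)) = 1/(3812 + 31/39) = 1/(148699/39) = 39/148699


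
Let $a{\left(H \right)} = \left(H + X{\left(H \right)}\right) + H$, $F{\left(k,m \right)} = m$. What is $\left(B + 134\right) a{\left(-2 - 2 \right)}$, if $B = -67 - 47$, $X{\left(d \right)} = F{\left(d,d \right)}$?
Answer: $-240$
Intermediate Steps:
$X{\left(d \right)} = d$
$B = -114$ ($B = -67 - 47 = -114$)
$a{\left(H \right)} = 3 H$ ($a{\left(H \right)} = \left(H + H\right) + H = 2 H + H = 3 H$)
$\left(B + 134\right) a{\left(-2 - 2 \right)} = \left(-114 + 134\right) 3 \left(-2 - 2\right) = 20 \cdot 3 \left(-2 - 2\right) = 20 \cdot 3 \left(-4\right) = 20 \left(-12\right) = -240$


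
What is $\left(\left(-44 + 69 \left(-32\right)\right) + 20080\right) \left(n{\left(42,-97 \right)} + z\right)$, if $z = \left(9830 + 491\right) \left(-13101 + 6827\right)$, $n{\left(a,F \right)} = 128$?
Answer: $-1154431209928$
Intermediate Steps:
$z = -64753954$ ($z = 10321 \left(-6274\right) = -64753954$)
$\left(\left(-44 + 69 \left(-32\right)\right) + 20080\right) \left(n{\left(42,-97 \right)} + z\right) = \left(\left(-44 + 69 \left(-32\right)\right) + 20080\right) \left(128 - 64753954\right) = \left(\left(-44 - 2208\right) + 20080\right) \left(-64753826\right) = \left(-2252 + 20080\right) \left(-64753826\right) = 17828 \left(-64753826\right) = -1154431209928$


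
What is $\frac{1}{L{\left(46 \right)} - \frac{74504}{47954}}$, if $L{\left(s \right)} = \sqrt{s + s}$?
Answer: $\frac{223297801}{12875692291} + \frac{574896529 \sqrt{23}}{25751384582} \approx 0.12441$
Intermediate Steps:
$L{\left(s \right)} = \sqrt{2} \sqrt{s}$ ($L{\left(s \right)} = \sqrt{2 s} = \sqrt{2} \sqrt{s}$)
$\frac{1}{L{\left(46 \right)} - \frac{74504}{47954}} = \frac{1}{\sqrt{2} \sqrt{46} - \frac{74504}{47954}} = \frac{1}{2 \sqrt{23} - \frac{37252}{23977}} = \frac{1}{- \frac{37252}{23977} + 2 \sqrt{23}}$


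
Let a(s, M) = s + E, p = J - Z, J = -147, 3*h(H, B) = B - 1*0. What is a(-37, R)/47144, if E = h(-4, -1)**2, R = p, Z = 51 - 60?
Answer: -1/1278 ≈ -0.00078247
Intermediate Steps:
Z = -9
h(H, B) = B/3 (h(H, B) = (B - 1*0)/3 = (B + 0)/3 = B/3)
p = -138 (p = -147 - 1*(-9) = -147 + 9 = -138)
R = -138
E = 1/9 (E = ((1/3)*(-1))**2 = (-1/3)**2 = 1/9 ≈ 0.11111)
a(s, M) = 1/9 + s (a(s, M) = s + 1/9 = 1/9 + s)
a(-37, R)/47144 = (1/9 - 37)/47144 = -332/9*1/47144 = -1/1278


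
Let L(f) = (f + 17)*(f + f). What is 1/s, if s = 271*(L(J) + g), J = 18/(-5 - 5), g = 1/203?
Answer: -5075/75251009 ≈ -6.7441e-5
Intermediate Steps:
g = 1/203 ≈ 0.0049261
J = -9/5 (J = 18/(-10) = 18*(-⅒) = -9/5 ≈ -1.8000)
L(f) = 2*f*(17 + f) (L(f) = (17 + f)*(2*f) = 2*f*(17 + f))
s = -75251009/5075 (s = 271*(2*(-9/5)*(17 - 9/5) + 1/203) = 271*(2*(-9/5)*(76/5) + 1/203) = 271*(-1368/25 + 1/203) = 271*(-277679/5075) = -75251009/5075 ≈ -14828.)
1/s = 1/(-75251009/5075) = -5075/75251009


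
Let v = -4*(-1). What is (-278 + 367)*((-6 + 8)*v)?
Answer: 712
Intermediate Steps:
v = 4
(-278 + 367)*((-6 + 8)*v) = (-278 + 367)*((-6 + 8)*4) = 89*(2*4) = 89*8 = 712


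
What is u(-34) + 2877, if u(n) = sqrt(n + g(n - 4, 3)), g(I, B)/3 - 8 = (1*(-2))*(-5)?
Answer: 2877 + 2*sqrt(5) ≈ 2881.5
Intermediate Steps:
g(I, B) = 54 (g(I, B) = 24 + 3*((1*(-2))*(-5)) = 24 + 3*(-2*(-5)) = 24 + 3*10 = 24 + 30 = 54)
u(n) = sqrt(54 + n) (u(n) = sqrt(n + 54) = sqrt(54 + n))
u(-34) + 2877 = sqrt(54 - 34) + 2877 = sqrt(20) + 2877 = 2*sqrt(5) + 2877 = 2877 + 2*sqrt(5)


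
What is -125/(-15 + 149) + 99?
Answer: 13141/134 ≈ 98.067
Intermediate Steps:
-125/(-15 + 149) + 99 = -125/134 + 99 = 13141/134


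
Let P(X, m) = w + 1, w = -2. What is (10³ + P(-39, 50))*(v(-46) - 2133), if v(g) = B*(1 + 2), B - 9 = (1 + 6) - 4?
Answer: -2094903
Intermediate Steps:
P(X, m) = -1 (P(X, m) = -2 + 1 = -1)
B = 12 (B = 9 + ((1 + 6) - 4) = 9 + (7 - 4) = 9 + 3 = 12)
v(g) = 36 (v(g) = 12*(1 + 2) = 12*3 = 36)
(10³ + P(-39, 50))*(v(-46) - 2133) = (10³ - 1)*(36 - 2133) = (1000 - 1)*(-2097) = 999*(-2097) = -2094903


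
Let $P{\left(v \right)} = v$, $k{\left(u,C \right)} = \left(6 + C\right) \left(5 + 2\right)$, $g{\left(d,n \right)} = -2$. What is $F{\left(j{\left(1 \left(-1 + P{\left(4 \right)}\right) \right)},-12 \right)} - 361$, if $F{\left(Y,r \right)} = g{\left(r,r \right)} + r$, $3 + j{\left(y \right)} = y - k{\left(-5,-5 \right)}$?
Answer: $-375$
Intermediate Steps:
$k{\left(u,C \right)} = 42 + 7 C$ ($k{\left(u,C \right)} = \left(6 + C\right) 7 = 42 + 7 C$)
$j{\left(y \right)} = -10 + y$ ($j{\left(y \right)} = -3 - \left(42 - 35 - y\right) = -3 + \left(y - \left(42 - 35\right)\right) = -3 + \left(y - 7\right) = -3 + \left(-7 + y\right) = -10 + y$)
$F{\left(Y,r \right)} = -2 + r$
$F{\left(j{\left(1 \left(-1 + P{\left(4 \right)}\right) \right)},-12 \right)} - 361 = \left(-2 - 12\right) - 361 = -14 - 361 = -375$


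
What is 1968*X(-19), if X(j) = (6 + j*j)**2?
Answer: 265067952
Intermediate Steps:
X(j) = (6 + j**2)**2
1968*X(-19) = 1968*(6 + (-19)**2)**2 = 1968*(6 + 361)**2 = 1968*367**2 = 1968*134689 = 265067952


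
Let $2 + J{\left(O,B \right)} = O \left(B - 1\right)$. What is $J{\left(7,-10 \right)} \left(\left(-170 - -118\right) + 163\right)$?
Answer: $-8769$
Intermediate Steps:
$J{\left(O,B \right)} = -2 + O \left(-1 + B\right)$ ($J{\left(O,B \right)} = -2 + O \left(B - 1\right) = -2 + O \left(-1 + B\right)$)
$J{\left(7,-10 \right)} \left(\left(-170 - -118\right) + 163\right) = \left(-2 - 7 - 70\right) \left(\left(-170 - -118\right) + 163\right) = \left(-2 - 7 - 70\right) \left(\left(-170 + 118\right) + 163\right) = - 79 \left(-52 + 163\right) = \left(-79\right) 111 = -8769$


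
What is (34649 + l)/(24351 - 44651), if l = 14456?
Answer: -1403/580 ≈ -2.4190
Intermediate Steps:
(34649 + l)/(24351 - 44651) = (34649 + 14456)/(24351 - 44651) = 49105/(-20300) = 49105*(-1/20300) = -1403/580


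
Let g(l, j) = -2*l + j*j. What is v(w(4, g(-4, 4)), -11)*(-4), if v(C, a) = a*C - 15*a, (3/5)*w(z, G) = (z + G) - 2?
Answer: 3740/3 ≈ 1246.7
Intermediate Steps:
g(l, j) = j**2 - 2*l (g(l, j) = -2*l + j**2 = j**2 - 2*l)
w(z, G) = -10/3 + 5*G/3 + 5*z/3 (w(z, G) = 5*((z + G) - 2)/3 = 5*((G + z) - 2)/3 = 5*(-2 + G + z)/3 = -10/3 + 5*G/3 + 5*z/3)
v(C, a) = -15*a + C*a (v(C, a) = C*a - 15*a = -15*a + C*a)
v(w(4, g(-4, 4)), -11)*(-4) = -11*(-15 + (-10/3 + 5*(4**2 - 2*(-4))/3 + (5/3)*4))*(-4) = -11*(-15 + (-10/3 + 5*(16 + 8)/3 + 20/3))*(-4) = -11*(-15 + (-10/3 + (5/3)*24 + 20/3))*(-4) = -11*(-15 + (-10/3 + 40 + 20/3))*(-4) = -11*(-15 + 130/3)*(-4) = -11*85/3*(-4) = -935/3*(-4) = 3740/3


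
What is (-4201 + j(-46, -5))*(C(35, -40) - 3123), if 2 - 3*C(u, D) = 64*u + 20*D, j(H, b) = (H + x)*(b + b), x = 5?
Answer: 40969337/3 ≈ 1.3656e+7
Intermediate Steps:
j(H, b) = 2*b*(5 + H) (j(H, b) = (H + 5)*(b + b) = (5 + H)*(2*b) = 2*b*(5 + H))
C(u, D) = ⅔ - 64*u/3 - 20*D/3 (C(u, D) = ⅔ - (64*u + 20*D)/3 = ⅔ - (20*D + 64*u)/3 = ⅔ + (-64*u/3 - 20*D/3) = ⅔ - 64*u/3 - 20*D/3)
(-4201 + j(-46, -5))*(C(35, -40) - 3123) = (-4201 + 2*(-5)*(5 - 46))*((⅔ - 64/3*35 - 20/3*(-40)) - 3123) = (-4201 + 2*(-5)*(-41))*((⅔ - 2240/3 + 800/3) - 3123) = (-4201 + 410)*(-1438/3 - 3123) = -3791*(-10807/3) = 40969337/3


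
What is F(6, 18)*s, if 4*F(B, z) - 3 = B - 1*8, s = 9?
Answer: 9/4 ≈ 2.2500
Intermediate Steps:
F(B, z) = -5/4 + B/4 (F(B, z) = 3/4 + (B - 1*8)/4 = 3/4 + (B - 8)/4 = 3/4 + (-8 + B)/4 = 3/4 + (-2 + B/4) = -5/4 + B/4)
F(6, 18)*s = (-5/4 + (1/4)*6)*9 = (-5/4 + 3/2)*9 = (1/4)*9 = 9/4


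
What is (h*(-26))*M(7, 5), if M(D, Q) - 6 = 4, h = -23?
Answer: 5980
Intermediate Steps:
M(D, Q) = 10 (M(D, Q) = 6 + 4 = 10)
(h*(-26))*M(7, 5) = -23*(-26)*10 = 598*10 = 5980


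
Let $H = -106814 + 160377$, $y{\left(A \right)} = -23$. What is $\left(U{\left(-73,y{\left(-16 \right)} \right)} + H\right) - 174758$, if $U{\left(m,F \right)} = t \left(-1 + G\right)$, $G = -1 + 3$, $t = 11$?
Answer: $-121184$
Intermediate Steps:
$G = 2$
$U{\left(m,F \right)} = 11$ ($U{\left(m,F \right)} = 11 \left(-1 + 2\right) = 11 \cdot 1 = 11$)
$H = 53563$
$\left(U{\left(-73,y{\left(-16 \right)} \right)} + H\right) - 174758 = \left(11 + 53563\right) - 174758 = 53574 - 174758 = -121184$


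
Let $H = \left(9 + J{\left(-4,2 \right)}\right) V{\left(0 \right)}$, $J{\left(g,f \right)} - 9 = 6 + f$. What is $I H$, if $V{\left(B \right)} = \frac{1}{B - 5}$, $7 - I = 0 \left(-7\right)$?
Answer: $- \frac{182}{5} \approx -36.4$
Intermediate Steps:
$J{\left(g,f \right)} = 15 + f$ ($J{\left(g,f \right)} = 9 + \left(6 + f\right) = 15 + f$)
$I = 7$ ($I = 7 - 0 \left(-7\right) = 7 - 0 = 7 + 0 = 7$)
$V{\left(B \right)} = \frac{1}{-5 + B}$
$H = - \frac{26}{5}$ ($H = \frac{9 + \left(15 + 2\right)}{-5 + 0} = \frac{9 + 17}{-5} = 26 \left(- \frac{1}{5}\right) = - \frac{26}{5} \approx -5.2$)
$I H = 7 \left(- \frac{26}{5}\right) = - \frac{182}{5}$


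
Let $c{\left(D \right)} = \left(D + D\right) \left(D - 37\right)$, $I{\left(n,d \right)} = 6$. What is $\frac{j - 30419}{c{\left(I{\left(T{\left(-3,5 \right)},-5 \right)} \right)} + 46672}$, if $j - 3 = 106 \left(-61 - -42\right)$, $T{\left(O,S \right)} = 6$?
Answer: $- \frac{3243}{4630} \approx -0.70043$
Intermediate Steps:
$j = -2011$ ($j = 3 + 106 \left(-61 - -42\right) = 3 + 106 \left(-61 + 42\right) = 3 + 106 \left(-19\right) = 3 - 2014 = -2011$)
$c{\left(D \right)} = 2 D \left(-37 + D\right)$
$\frac{j - 30419}{c{\left(I{\left(T{\left(-3,5 \right)},-5 \right)} \right)} + 46672} = \frac{-2011 - 30419}{2 \cdot 6 \left(-37 + 6\right) + 46672} = - \frac{32430}{2 \cdot 6 \left(-31\right) + 46672} = - \frac{32430}{-372 + 46672} = - \frac{32430}{46300} = \left(-32430\right) \frac{1}{46300} = - \frac{3243}{4630}$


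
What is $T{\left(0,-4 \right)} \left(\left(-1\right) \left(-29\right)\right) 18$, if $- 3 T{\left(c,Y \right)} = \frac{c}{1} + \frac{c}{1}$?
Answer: $0$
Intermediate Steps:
$T{\left(c,Y \right)} = - \frac{2 c}{3}$ ($T{\left(c,Y \right)} = - \frac{\frac{c}{1} + \frac{c}{1}}{3} = - \frac{c 1 + c 1}{3} = - \frac{c + c}{3} = - \frac{2 c}{3}$)
$T{\left(0,-4 \right)} \left(\left(-1\right) \left(-29\right)\right) 18 = \left(- \frac{2}{3}\right) 0 \left(\left(-1\right) \left(-29\right)\right) 18 = 0 \cdot 29 \cdot 18 = 0 \cdot 18 = 0$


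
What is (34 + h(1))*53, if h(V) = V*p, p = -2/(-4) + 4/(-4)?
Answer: 3551/2 ≈ 1775.5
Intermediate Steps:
p = -½ (p = -2*(-¼) + 4*(-¼) = ½ - 1 = -½ ≈ -0.50000)
h(V) = -V/2 (h(V) = V*(-½) = -V/2)
(34 + h(1))*53 = (34 - ½*1)*53 = (34 - ½)*53 = (67/2)*53 = 3551/2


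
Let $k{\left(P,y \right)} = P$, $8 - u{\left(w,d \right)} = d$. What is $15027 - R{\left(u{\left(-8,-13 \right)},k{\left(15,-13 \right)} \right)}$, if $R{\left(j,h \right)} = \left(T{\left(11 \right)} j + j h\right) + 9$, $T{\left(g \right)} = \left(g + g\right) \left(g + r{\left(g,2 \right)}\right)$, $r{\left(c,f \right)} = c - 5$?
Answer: $6849$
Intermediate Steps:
$u{\left(w,d \right)} = 8 - d$
$r{\left(c,f \right)} = -5 + c$
$T{\left(g \right)} = 2 g \left(-5 + 2 g\right)$ ($T{\left(g \right)} = \left(g + g\right) \left(g + \left(-5 + g\right)\right) = 2 g \left(-5 + 2 g\right)$)
$R{\left(j,h \right)} = 9 + 374 j + h j$ ($R{\left(j,h \right)} = \left(2 \cdot 11 \left(-5 + 2 \cdot 11\right) j + j h\right) + 9 = \left(2 \cdot 11 \left(-5 + 22\right) j + h j\right) + 9 = \left(2 \cdot 11 \cdot 17 j + h j\right) + 9 = \left(374 j + h j\right) + 9 = 9 + 374 j + h j$)
$15027 - R{\left(u{\left(-8,-13 \right)},k{\left(15,-13 \right)} \right)} = 15027 - \left(9 + 374 \left(8 - -13\right) + 15 \left(8 - -13\right)\right) = 15027 - \left(9 + 374 \left(8 + 13\right) + 15 \left(8 + 13\right)\right) = 15027 - \left(9 + 374 \cdot 21 + 15 \cdot 21\right) = 15027 - \left(9 + 7854 + 315\right) = 15027 - 8178 = 6849$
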